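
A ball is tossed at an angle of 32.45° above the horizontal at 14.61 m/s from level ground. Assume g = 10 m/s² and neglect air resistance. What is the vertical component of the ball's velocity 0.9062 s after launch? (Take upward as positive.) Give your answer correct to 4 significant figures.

Initial vertical component: v_y0 = 14.61 sin 32.45° = 7.8392 m/s.
v_y(t) = v_y0 − g t = 7.8392 − 10 × 0.9062 = -1.223 m/s.

-1.223 m/s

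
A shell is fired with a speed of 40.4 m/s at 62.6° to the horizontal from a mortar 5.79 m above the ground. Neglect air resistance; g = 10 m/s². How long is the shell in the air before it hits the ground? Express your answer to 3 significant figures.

Vertical component: v_y = 40.4 sin 62.6° = 35.87 m/s.
Taking up as positive with launch at y = 5.79 m, landing at y = 0: 0 = 5.79 + 35.87 t − ½(10) t².
Solving 5.000 t² − 35.87 t − 5.79 = 0 gives t = [35.87 + √(35.87² + 4·5.000·5.79)] / 10.00 = 7.33 s.

7.33 s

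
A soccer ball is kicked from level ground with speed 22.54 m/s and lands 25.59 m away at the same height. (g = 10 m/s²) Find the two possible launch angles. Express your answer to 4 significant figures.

Level-ground range: R = v₀² sin(2θ)/g ⇒ sin 2θ = R g / v₀² = 25.59×10/22.54² = 0.5037.
2θ = arcsin(0.5037) = 30.245° or 180° − 30.245° = 149.755°.
So θ = 15.12° or θ = 74.88°.

15.12° and 74.88°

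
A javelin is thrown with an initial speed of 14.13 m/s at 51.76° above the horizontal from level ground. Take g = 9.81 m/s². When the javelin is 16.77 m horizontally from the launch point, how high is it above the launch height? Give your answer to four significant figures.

v_x = 14.13 cos 51.76° = 8.7459 m/s, v_y0 = 14.13 sin 51.76° = 11.098 m/s.
Time to reach x = 16.77 m: t = x / v_x = 16.77 / 8.7459 = 1.9175 s.
y = v_y0 t − ½ g t² = 11.098×1.9175 − 4.905×1.9175² = 3.246 m.

3.246 m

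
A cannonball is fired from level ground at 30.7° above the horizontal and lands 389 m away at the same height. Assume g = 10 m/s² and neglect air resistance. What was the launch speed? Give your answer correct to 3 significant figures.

On level ground, R = v₀² sin(2θ) / g, so v₀ = √(R g / sin 2θ).
sin(2 × 30.7°) = 0.8780.
v₀ = √(389 × 10 / 0.8780) = √4431 = 66.6 m/s.

66.6 m/s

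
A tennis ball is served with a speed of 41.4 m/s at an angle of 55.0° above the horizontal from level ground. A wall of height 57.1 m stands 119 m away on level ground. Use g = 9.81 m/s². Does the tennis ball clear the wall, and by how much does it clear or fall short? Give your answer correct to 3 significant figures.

v_x = 41.4 cos 55.0° = 23.75 m/s; v_y0 = 41.4 sin 55.0° = 33.91 m/s.
Time to reach the wall: t = 119 / 23.75 = 5.011 s.
Height at that point: y = 33.91×5.011 − 4.905×5.011² = 46.76 m.
That is 57.1 − 46.76 = 10.3 m below the top of the wall, so the tennis ball does not clear it.

No — it falls 10.3 m short of clearing the wall.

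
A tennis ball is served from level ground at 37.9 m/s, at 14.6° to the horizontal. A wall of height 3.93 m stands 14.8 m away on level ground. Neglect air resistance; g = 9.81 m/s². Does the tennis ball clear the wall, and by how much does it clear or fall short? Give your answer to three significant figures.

No — it falls 0.874 m short of clearing the wall.

v_x = 37.9 cos 14.6° = 36.68 m/s; v_y0 = 37.9 sin 14.6° = 9.553 m/s.
Time to reach the wall: t = 14.8 / 36.68 = 0.4035 s.
Height at that point: y = 9.553×0.4035 − 4.905×0.4035² = 3.056 m.
That is 3.93 − 3.056 = 0.874 m below the top of the wall, so the tennis ball does not clear it.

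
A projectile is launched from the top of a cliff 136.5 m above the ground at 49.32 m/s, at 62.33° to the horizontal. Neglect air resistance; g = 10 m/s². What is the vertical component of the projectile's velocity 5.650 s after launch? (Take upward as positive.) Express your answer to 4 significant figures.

Initial vertical component: v_y0 = 49.32 sin 62.33° = 43.680 m/s.
v_y(t) = v_y0 − g t = 43.680 − 10 × 5.650 = -12.82 m/s.

-12.82 m/s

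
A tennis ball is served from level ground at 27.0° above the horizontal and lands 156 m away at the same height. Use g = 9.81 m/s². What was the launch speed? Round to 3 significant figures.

43.5 m/s

On level ground, R = v₀² sin(2θ) / g, so v₀ = √(R g / sin 2θ).
sin(2 × 27.0°) = 0.8090.
v₀ = √(156 × 9.81 / 0.8090) = √1892 = 43.5 m/s.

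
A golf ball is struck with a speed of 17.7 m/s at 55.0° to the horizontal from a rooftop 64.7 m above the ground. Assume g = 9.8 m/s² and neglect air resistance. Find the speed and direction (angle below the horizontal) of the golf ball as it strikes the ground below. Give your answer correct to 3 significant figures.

v_x = 17.7 cos 55.0° = 10.15 m/s (constant).
|v_y| at impact = √((14.50)² + 2×9.8×64.7) = 38.45 m/s.
Speed = √(10.15² + 38.45²) = 39.8 m/s; angle = arctan(38.45/10.15) = 75.2° below horizontal.

39.8 m/s at 75.2° below the horizontal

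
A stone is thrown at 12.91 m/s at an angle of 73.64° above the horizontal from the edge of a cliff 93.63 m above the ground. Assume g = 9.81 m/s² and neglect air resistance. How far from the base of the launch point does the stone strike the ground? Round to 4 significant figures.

Components: v_x = 12.91 cos 73.64° = 3.6364 m/s, v_y = 12.91 sin 73.64° = 12.387 m/s.
Vertical: 0 = 93.63 + 12.387 t − ½(9.81) t² ⇒ 4.905 t² − 12.387 t − 93.63 = 0.
t = [12.387 + √(153.44 + 1837.0)] / 9.810 = 5.8105 s.
Horizontal: R = v_x · t = 3.6364 × 5.8105 = 21.13 m.

21.13 m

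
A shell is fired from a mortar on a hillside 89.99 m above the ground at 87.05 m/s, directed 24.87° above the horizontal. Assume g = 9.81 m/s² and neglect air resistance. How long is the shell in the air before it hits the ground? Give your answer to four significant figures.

9.413 s

Vertical component: v_y = 87.05 sin 24.87° = 36.610 m/s.
Taking up as positive with launch at y = 89.99 m, landing at y = 0: 0 = 89.99 + 36.610 t − ½(9.81) t².
Solving 4.905 t² − 36.610 t − 89.99 = 0 gives t = [36.610 + √(36.610² + 4·4.905·89.99)] / 9.810 = 9.413 s.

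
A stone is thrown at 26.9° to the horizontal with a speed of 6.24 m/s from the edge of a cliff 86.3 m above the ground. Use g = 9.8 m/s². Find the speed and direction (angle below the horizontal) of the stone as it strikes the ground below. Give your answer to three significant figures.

41.6 m/s at 82.3° below the horizontal

v_x = 6.24 cos 26.9° = 5.565 m/s (constant).
|v_y| at impact = √((2.823)² + 2×9.8×86.3) = 41.22 m/s.
Speed = √(5.565² + 41.22²) = 41.6 m/s; angle = arctan(41.22/5.565) = 82.3° below horizontal.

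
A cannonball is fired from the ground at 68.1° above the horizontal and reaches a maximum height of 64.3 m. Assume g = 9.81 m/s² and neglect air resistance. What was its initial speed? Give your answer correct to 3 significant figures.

38.3 m/s

At maximum height v_y = 0, so (v₀ sin θ)² = 2 g H.
v₀ sin 68.1° = √(2 × 9.81 × 64.3) = 35.52 m/s.
v₀ = 35.52 / sin 68.1° = 35.52 / 0.9278 = 38.3 m/s.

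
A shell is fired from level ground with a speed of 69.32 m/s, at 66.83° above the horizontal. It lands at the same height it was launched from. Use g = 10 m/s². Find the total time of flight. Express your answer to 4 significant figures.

Vertical component: v_y = 69.32 sin 66.83° = 63.729 m/s.
For a projectile landing at launch height, time of flight is t = 2 v_y / g = 2 × 63.729 / 10 = 12.75 s.

12.75 s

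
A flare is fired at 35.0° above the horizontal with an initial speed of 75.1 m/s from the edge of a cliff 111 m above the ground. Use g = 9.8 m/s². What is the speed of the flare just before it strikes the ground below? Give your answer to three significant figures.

v_x = 75.1 cos 35.0° = 61.52 m/s is unchanged throughout.
For the vertical component, v_y² = v_y0² + 2 g h = (43.08)² + 2×9.8×111 = 4031, so |v_y| = 63.49 m/s.
Impact speed = √(v_x² + v_y²) = √(3785 + 4031) = 88.4 m/s.

88.4 m/s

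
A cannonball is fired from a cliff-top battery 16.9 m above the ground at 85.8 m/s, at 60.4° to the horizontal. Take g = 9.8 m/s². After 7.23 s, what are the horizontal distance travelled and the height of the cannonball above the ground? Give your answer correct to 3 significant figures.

x = 306 m, y = 300 m

v_x = 85.8 cos 60.4° = 42.38 m/s; v_y0 = 85.8 sin 60.4° = 74.60 m/s.
x = v_x t = 42.38 × 7.23 = 306 m.
y = 16.9 + v_y0 t − ½ g t² = 300 m.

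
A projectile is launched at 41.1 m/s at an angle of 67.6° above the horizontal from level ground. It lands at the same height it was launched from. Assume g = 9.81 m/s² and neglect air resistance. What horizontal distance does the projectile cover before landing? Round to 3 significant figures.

121 m

Components: v_x = 41.1 cos 67.6° = 15.66 m/s, v_y = 41.1 sin 67.6° = 38.00 m/s.
Time of flight (same landing height): t = 2 v_y / g = 2 × 38.00 / 9.81 = 7.747 s.
Range: R = v_x · t = 15.66 × 7.747 = 121 m.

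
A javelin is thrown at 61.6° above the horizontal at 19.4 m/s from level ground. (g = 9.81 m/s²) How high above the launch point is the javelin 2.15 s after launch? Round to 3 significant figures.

v_y0 = 19.4 sin 61.6° = 17.07 m/s.
y(t) = v_y0 t − ½ g t² = 17.07×2.15 − 4.905×2.15² = 14.0 m.

14.0 m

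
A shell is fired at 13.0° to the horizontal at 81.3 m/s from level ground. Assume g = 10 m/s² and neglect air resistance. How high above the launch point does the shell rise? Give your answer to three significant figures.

Vertical component of launch velocity: v_y = 81.3 sin 13.0° = 18.29 m/s.
At the highest point the vertical velocity is zero, so v_y² = 2 g h_max.
h_max = (18.29)² / (2 × 10) = 334.5 / 20.00 = 16.7 m.

16.7 m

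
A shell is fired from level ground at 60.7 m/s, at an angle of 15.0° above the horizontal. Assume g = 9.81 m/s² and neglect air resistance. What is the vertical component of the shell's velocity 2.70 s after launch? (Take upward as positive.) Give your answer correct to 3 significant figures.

-10.8 m/s

Initial vertical component: v_y0 = 60.7 sin 15.0° = 15.71 m/s.
v_y(t) = v_y0 − g t = 15.71 − 9.81 × 2.70 = -10.8 m/s.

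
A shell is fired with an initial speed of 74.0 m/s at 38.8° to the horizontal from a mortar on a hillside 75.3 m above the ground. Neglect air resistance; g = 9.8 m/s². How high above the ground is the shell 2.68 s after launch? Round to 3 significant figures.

v_y0 = 74.0 sin 38.8° = 46.37 m/s.
y(t) = 75.3 + v_y0 t − ½ g t² = 75.3 + 46.37×2.68 − ½×9.8×2.68² = 164 m.

164 m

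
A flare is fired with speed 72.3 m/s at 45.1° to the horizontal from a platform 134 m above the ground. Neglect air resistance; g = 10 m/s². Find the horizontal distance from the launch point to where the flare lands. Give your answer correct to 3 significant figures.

633 m

Components: v_x = 72.3 cos 45.1° = 51.03 m/s, v_y = 72.3 sin 45.1° = 51.21 m/s.
Vertical: 0 = 134 + 51.21 t − ½(10) t² ⇒ 5.000 t² − 51.21 t − 134 = 0.
t = [51.21 + √(2622 + 2680)] / 10.00 = 12.40 s.
Horizontal: R = v_x · t = 51.03 × 12.40 = 633 m.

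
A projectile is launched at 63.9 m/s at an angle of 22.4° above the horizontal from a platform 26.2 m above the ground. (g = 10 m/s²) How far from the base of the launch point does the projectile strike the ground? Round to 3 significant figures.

Components: v_x = 63.9 cos 22.4° = 59.08 m/s, v_y = 63.9 sin 22.4° = 24.35 m/s.
Vertical: 0 = 26.2 + 24.35 t − ½(10) t² ⇒ 5.000 t² − 24.35 t − 26.2 = 0.
t = [24.35 + √(592.9 + 524.0)] / 10.00 = 5.777 s.
Horizontal: R = v_x · t = 59.08 × 5.777 = 341 m.

341 m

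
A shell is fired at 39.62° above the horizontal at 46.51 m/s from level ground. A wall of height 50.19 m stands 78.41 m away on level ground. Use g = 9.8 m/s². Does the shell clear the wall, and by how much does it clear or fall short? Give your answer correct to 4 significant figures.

No — it falls 8.749 m short of clearing the wall.

v_x = 46.51 cos 39.62° = 35.826 m/s; v_y0 = 46.51 sin 39.62° = 29.659 m/s.
Time to reach the wall: t = 78.41 / 35.826 = 2.1886 s.
Height at that point: y = 29.659×2.1886 − 4.900×2.1886² = 41.441 m.
That is 50.19 − 41.441 = 8.749 m below the top of the wall, so the shell does not clear it.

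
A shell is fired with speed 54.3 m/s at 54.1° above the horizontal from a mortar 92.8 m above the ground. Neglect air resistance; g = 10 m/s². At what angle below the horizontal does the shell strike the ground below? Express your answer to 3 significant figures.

62.7°

v_x = 54.3 cos 54.1° = 31.84 m/s.
At impact |v_y| = √(v_y0² + 2 g h) = √(43.99² + 2×10×92.8) = 61.57 m/s.
Angle below horizontal = arctan(|v_y| / v_x) = arctan(61.57 / 31.84) = 62.7°.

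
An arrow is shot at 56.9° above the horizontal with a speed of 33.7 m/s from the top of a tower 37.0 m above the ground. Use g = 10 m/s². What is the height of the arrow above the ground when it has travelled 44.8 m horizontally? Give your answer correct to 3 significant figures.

76.1 m

v_x = 33.7 cos 56.9° = 18.40 m/s, v_y0 = 33.7 sin 56.9° = 28.23 m/s.
Time to reach x = 44.8 m: t = x / v_x = 44.8 / 18.40 = 2.435 s.
y = 37.0 + v_y0 t − ½ g t² = 37.0 + 28.23×2.435 − 5.000×2.435² = 76.1 m.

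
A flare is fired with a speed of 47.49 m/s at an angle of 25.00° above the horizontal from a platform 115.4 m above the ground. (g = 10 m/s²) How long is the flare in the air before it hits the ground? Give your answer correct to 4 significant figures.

Vertical component: v_y = 47.49 sin 25.00° = 20.070 m/s.
Taking up as positive with launch at y = 115.4 m, landing at y = 0: 0 = 115.4 + 20.070 t − ½(10) t².
Solving 5.000 t² − 20.070 t − 115.4 = 0 gives t = [20.070 + √(20.070² + 4·5.000·115.4)] / 10.00 = 7.214 s.

7.214 s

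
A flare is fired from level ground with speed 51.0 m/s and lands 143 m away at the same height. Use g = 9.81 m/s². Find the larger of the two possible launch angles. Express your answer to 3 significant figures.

73.7°

Level-ground range: R = v₀² sin(2θ)/g ⇒ sin 2θ = R g / v₀² = 143×9.81/51.0² = 0.5393.
2θ = arcsin(0.5393) = 32.64° or 180° − 32.64° = 147.36°.
So θ = 16.3° or θ = 73.7°.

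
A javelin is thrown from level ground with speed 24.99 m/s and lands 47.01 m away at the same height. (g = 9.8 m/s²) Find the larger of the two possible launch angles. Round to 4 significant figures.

Level-ground range: R = v₀² sin(2θ)/g ⇒ sin 2θ = R g / v₀² = 47.01×9.8/24.99² = 0.7377.
2θ = arcsin(0.7377) = 47.536° or 180° − 47.536° = 132.464°.
So θ = 23.77° or θ = 66.23°.

66.23°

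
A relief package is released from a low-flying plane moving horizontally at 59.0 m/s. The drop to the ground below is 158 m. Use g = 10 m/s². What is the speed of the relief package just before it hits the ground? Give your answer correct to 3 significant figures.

81.5 m/s

Fall time: t = √(2 × 158 / 10) = 5.621 s.
At impact: v_x = 59.0 m/s (unchanged), v_y = g t = 10 × 5.621 = 56.21 m/s.
Speed = √(v_x² + v_y²) = √(3481 + 3160) = 81.5 m/s.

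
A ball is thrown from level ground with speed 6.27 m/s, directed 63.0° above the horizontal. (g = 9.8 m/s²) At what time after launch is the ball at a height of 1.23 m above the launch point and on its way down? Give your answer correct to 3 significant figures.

v_y0 = 6.27 sin 63.0° = 5.587 m/s.
Set y = v_y0 t − ½ g t² = 1.23: 4.900 t² − 5.587 t + 1.23 = 0.
t = [5.587 ± √(31.21 − 24.11)] / 9.8 = (5.587 ± 2.665) / 9.8, giving t = 0.298 s or t = 0.842 s.
On the way down corresponds to the larger root: t = 0.842 s.

0.842 s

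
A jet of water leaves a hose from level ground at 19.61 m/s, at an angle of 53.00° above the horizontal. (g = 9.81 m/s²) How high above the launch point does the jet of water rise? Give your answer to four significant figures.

Vertical component of launch velocity: v_y = 19.61 sin 53.00° = 15.661 m/s.
At the highest point the vertical velocity is zero, so v_y² = 2 g h_max.
h_max = (15.661)² / (2 × 9.81) = 245.27 / 19.62 = 12.50 m.

12.50 m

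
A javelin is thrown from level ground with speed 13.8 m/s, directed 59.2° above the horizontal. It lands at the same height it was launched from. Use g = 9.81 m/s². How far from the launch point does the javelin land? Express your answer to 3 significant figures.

Components: v_x = 13.8 cos 59.2° = 7.066 m/s, v_y = 13.8 sin 59.2° = 11.85 m/s.
Time of flight (same landing height): t = 2 v_y / g = 2 × 11.85 / 9.81 = 2.416 s.
Range: R = v_x · t = 7.066 × 2.416 = 17.1 m.

17.1 m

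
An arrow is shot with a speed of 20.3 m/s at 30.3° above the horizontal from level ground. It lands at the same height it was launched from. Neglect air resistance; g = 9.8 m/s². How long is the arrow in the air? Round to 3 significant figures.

2.09 s

Vertical component: v_y = 20.3 sin 30.3° = 10.24 m/s.
For a projectile landing at launch height, time of flight is t = 2 v_y / g = 2 × 10.24 / 9.8 = 2.09 s.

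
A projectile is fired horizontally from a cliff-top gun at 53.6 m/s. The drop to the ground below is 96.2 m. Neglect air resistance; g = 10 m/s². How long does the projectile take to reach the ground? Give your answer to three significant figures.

The horizontal speed doesn't affect the fall. With v_y0 = 0, h = ½ g t².
t = √(2 × 96.2 / 10) = √19.24 = 4.39 s.

4.39 s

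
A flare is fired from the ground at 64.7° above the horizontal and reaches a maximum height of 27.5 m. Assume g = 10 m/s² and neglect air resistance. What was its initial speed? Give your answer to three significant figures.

25.9 m/s

At maximum height v_y = 0, so (v₀ sin θ)² = 2 g H.
v₀ sin 64.7° = √(2 × 10 × 27.5) = 23.45 m/s.
v₀ = 23.45 / sin 64.7° = 23.45 / 0.9041 = 25.9 m/s.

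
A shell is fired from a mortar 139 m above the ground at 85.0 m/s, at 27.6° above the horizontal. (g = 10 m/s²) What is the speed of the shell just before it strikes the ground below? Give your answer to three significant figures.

100 m/s

v_x = 85.0 cos 27.6° = 75.33 m/s is unchanged throughout.
For the vertical component, v_y² = v_y0² + 2 g h = (39.38)² + 2×10×139 = 4331, so |v_y| = 65.81 m/s.
Impact speed = √(v_x² + v_y²) = √(5675 + 4331) = 100 m/s.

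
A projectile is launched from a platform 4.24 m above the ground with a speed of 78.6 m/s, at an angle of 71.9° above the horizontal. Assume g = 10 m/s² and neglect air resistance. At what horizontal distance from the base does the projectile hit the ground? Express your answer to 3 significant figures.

Components: v_x = 78.6 cos 71.9° = 24.42 m/s, v_y = 78.6 sin 71.9° = 74.71 m/s.
Vertical: 0 = 4.24 + 74.71 t − ½(10) t² ⇒ 5.000 t² − 74.71 t − 4.24 = 0.
t = [74.71 + √(5582 + 84.80)] / 10.00 = 15.00 s.
Horizontal: R = v_x · t = 24.42 × 15.00 = 366 m.

366 m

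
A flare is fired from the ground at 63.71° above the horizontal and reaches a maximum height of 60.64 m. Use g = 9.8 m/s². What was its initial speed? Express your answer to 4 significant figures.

At maximum height v_y = 0, so (v₀ sin θ)² = 2 g H.
v₀ sin 63.71° = √(2 × 9.8 × 60.64) = 34.475 m/s.
v₀ = 34.475 / sin 63.71° = 34.475 / 0.8966 = 38.45 m/s.

38.45 m/s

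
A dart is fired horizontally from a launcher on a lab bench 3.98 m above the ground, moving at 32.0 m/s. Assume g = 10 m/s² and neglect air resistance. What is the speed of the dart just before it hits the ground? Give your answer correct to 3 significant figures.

33.2 m/s

Fall time: t = √(2 × 3.98 / 10) = 0.8922 s.
At impact: v_x = 32.0 m/s (unchanged), v_y = g t = 10 × 0.8922 = 8.922 m/s.
Speed = √(v_x² + v_y²) = √(1024 + 79.60) = 33.2 m/s.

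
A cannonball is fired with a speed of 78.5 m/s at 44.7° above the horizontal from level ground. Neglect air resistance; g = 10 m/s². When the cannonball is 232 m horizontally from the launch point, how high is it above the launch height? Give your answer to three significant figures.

143 m

v_x = 78.5 cos 44.7° = 55.80 m/s, v_y0 = 78.5 sin 44.7° = 55.22 m/s.
Time to reach x = 232 m: t = x / v_x = 232 / 55.80 = 4.158 s.
y = v_y0 t − ½ g t² = 55.22×4.158 − 5.000×4.158² = 143 m.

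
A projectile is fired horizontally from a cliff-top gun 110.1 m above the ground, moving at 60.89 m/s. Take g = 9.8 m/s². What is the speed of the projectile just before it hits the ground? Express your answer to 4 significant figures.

Fall time: t = √(2 × 110.1 / 9.8) = 4.7402 s.
At impact: v_x = 60.89 m/s (unchanged), v_y = g t = 9.8 × 4.7402 = 46.454 m/s.
Speed = √(v_x² + v_y²) = √(3707.6 + 2158.0) = 76.59 m/s.

76.59 m/s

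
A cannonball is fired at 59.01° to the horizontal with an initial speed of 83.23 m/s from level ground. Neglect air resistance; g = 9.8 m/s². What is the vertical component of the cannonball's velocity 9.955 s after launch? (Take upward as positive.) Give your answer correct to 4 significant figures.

Initial vertical component: v_y0 = 83.23 sin 59.01° = 71.350 m/s.
v_y(t) = v_y0 − g t = 71.350 − 9.8 × 9.955 = -26.21 m/s.

-26.21 m/s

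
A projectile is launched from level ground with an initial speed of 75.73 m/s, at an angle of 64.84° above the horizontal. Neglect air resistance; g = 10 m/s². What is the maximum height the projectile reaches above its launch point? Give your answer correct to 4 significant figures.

234.9 m

Vertical component of launch velocity: v_y = 75.73 sin 64.84° = 68.545 m/s.
At the highest point the vertical velocity is zero, so v_y² = 2 g h_max.
h_max = (68.545)² / (2 × 10) = 4698.4 / 20.00 = 234.9 m.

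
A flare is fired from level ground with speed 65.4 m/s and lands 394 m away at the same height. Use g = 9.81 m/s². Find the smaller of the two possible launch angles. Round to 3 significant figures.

32.3°

Level-ground range: R = v₀² sin(2θ)/g ⇒ sin 2θ = R g / v₀² = 394×9.81/65.4² = 0.9037.
2θ = arcsin(0.9037) = 64.65° or 180° − 64.65° = 115.35°.
So θ = 32.3° or θ = 57.7°.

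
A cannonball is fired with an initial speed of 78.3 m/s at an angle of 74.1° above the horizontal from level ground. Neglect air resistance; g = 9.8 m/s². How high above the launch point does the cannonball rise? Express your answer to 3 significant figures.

289 m

Vertical component of launch velocity: v_y = 78.3 sin 74.1° = 75.30 m/s.
At the highest point the vertical velocity is zero, so v_y² = 2 g h_max.
h_max = (75.30)² / (2 × 9.8) = 5670 / 19.60 = 289 m.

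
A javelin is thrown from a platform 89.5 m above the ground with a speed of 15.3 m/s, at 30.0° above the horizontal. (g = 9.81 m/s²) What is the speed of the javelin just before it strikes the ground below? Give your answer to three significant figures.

v_x = 15.3 cos 30.0° = 13.25 m/s is unchanged throughout.
For the vertical component, v_y² = v_y0² + 2 g h = (7.650)² + 2×9.81×89.5 = 1815, so |v_y| = 42.60 m/s.
Impact speed = √(v_x² + v_y²) = √(175.6 + 1815) = 44.6 m/s.

44.6 m/s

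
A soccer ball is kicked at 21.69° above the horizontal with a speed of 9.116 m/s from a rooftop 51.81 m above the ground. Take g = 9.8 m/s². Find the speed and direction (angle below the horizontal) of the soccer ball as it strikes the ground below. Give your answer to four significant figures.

v_x = 9.116 cos 21.69° = 8.4706 m/s (constant).
|v_y| at impact = √((3.3691)² + 2×9.8×51.81) = 32.044 m/s.
Speed = √(8.4706² + 32.044²) = 33.14 m/s; angle = arctan(32.044/8.4706) = 75.19° below horizontal.

33.14 m/s at 75.19° below the horizontal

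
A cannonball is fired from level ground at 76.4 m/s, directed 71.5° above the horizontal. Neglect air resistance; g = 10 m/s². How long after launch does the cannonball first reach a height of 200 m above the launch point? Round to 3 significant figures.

v_y0 = 76.4 sin 71.5° = 72.45 m/s.
Set y = v_y0 t − ½ g t² = 200: 5.000 t² − 72.45 t + 200 = 0.
t = [72.45 ± √(5249 − 4000)] / 10 = (72.45 ± 35.34) / 10, giving t = 3.71 s or t = 10.8 s.
The cannonball is on the way up at the first time, so t = 3.71 s.

3.71 s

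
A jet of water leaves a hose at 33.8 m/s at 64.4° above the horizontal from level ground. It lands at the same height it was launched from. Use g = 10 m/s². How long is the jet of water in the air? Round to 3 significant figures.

6.10 s

Vertical component: v_y = 33.8 sin 64.4° = 30.48 m/s.
For a projectile landing at launch height, time of flight is t = 2 v_y / g = 2 × 30.48 / 10 = 6.10 s.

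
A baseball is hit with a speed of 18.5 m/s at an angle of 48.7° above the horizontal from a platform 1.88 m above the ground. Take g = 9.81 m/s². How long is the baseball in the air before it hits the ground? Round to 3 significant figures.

2.96 s

Vertical component: v_y = 18.5 sin 48.7° = 13.90 m/s.
Taking up as positive with launch at y = 1.88 m, landing at y = 0: 0 = 1.88 + 13.90 t − ½(9.81) t².
Solving 4.905 t² − 13.90 t − 1.88 = 0 gives t = [13.90 + √(13.90² + 4·4.905·1.88)] / 9.810 = 2.96 s.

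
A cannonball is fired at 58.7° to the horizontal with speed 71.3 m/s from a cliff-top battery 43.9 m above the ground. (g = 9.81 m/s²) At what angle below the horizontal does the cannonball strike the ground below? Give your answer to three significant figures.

61.3°

v_x = 71.3 cos 58.7° = 37.04 m/s.
At impact |v_y| = √(v_y0² + 2 g h) = √(60.92² + 2×9.81×43.9) = 67.62 m/s.
Angle below horizontal = arctan(|v_y| / v_x) = arctan(67.62 / 37.04) = 61.3°.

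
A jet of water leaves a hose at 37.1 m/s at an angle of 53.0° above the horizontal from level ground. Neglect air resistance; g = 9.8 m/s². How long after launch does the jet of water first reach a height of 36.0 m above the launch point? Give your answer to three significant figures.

v_y0 = 37.1 sin 53.0° = 29.63 m/s.
Set y = v_y0 t − ½ g t² = 36.0: 4.900 t² − 29.63 t + 36.0 = 0.
t = [29.63 ± √(877.9 − 705.6)] / 9.8 = (29.63 ± 13.13) / 9.8, giving t = 1.68 s or t = 4.36 s.
The jet of water is on the way up at the first time, so t = 1.68 s.

1.68 s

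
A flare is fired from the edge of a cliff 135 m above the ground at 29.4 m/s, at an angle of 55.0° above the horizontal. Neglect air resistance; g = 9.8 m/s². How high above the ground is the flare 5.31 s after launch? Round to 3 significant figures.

v_y0 = 29.4 sin 55.0° = 24.08 m/s.
y(t) = 135 + v_y0 t − ½ g t² = 135 + 24.08×5.31 − ½×9.8×5.31² = 125 m.

125 m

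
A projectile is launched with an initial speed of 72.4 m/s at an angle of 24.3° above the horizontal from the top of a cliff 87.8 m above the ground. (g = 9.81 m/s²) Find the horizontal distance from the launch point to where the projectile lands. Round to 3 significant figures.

544 m

Components: v_x = 72.4 cos 24.3° = 65.99 m/s, v_y = 72.4 sin 24.3° = 29.79 m/s.
Vertical: 0 = 87.8 + 29.79 t − ½(9.81) t² ⇒ 4.905 t² − 29.79 t − 87.8 = 0.
t = [29.79 + √(887.4 + 1723)] / 9.810 = 8.245 s.
Horizontal: R = v_x · t = 65.99 × 8.245 = 544 m.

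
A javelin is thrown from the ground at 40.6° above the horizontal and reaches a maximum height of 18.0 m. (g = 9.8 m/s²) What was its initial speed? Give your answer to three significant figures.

28.9 m/s

At maximum height v_y = 0, so (v₀ sin θ)² = 2 g H.
v₀ sin 40.6° = √(2 × 9.8 × 18.0) = 18.78 m/s.
v₀ = 18.78 / sin 40.6° = 18.78 / 0.6508 = 28.9 m/s.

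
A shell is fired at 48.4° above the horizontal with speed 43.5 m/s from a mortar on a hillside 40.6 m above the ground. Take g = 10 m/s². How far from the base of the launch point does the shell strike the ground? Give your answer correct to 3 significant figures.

Components: v_x = 43.5 cos 48.4° = 28.88 m/s, v_y = 43.5 sin 48.4° = 32.53 m/s.
Vertical: 0 = 40.6 + 32.53 t − ½(10) t² ⇒ 5.000 t² − 32.53 t − 40.6 = 0.
t = [32.53 + √(1058 + 812.0)] / 10.00 = 7.577 s.
Horizontal: R = v_x · t = 28.88 × 7.577 = 219 m.

219 m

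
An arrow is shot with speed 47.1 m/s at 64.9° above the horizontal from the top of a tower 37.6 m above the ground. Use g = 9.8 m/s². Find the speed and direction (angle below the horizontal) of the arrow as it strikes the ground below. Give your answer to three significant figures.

54.4 m/s at 68.4° below the horizontal

v_x = 47.1 cos 64.9° = 19.98 m/s (constant).
|v_y| at impact = √((42.65)² + 2×9.8×37.6) = 50.56 m/s.
Speed = √(19.98² + 50.56²) = 54.4 m/s; angle = arctan(50.56/19.98) = 68.4° below horizontal.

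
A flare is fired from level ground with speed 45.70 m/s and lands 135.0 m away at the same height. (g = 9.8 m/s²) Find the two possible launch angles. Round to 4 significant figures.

19.65° and 70.35°

Level-ground range: R = v₀² sin(2θ)/g ⇒ sin 2θ = R g / v₀² = 135.0×9.8/45.70² = 0.6335.
2θ = arcsin(0.6335) = 39.309° or 180° − 39.309° = 140.691°.
So θ = 19.65° or θ = 70.35°.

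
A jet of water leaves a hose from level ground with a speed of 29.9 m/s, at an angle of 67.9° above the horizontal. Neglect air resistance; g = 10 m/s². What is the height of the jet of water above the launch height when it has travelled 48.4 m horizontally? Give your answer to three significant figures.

v_x = 29.9 cos 67.9° = 11.25 m/s, v_y0 = 29.9 sin 67.9° = 27.70 m/s.
Time to reach x = 48.4 m: t = x / v_x = 48.4 / 11.25 = 4.302 s.
y = v_y0 t − ½ g t² = 27.70×4.302 − 5.000×4.302² = 26.6 m.

26.6 m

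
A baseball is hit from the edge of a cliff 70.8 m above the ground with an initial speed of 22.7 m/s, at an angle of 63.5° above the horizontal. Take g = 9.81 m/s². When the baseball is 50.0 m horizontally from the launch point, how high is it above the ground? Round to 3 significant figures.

v_x = 22.7 cos 63.5° = 10.13 m/s, v_y0 = 22.7 sin 63.5° = 20.32 m/s.
Time to reach x = 50.0 m: t = x / v_x = 50.0 / 10.13 = 4.936 s.
y = 70.8 + v_y0 t − ½ g t² = 70.8 + 20.32×4.936 − 4.905×4.936² = 51.6 m.

51.6 m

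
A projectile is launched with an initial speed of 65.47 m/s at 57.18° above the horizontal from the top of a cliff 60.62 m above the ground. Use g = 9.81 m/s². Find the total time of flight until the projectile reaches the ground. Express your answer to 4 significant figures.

12.23 s

Vertical component: v_y = 65.47 sin 57.18° = 55.020 m/s.
Taking up as positive with launch at y = 60.62 m, landing at y = 0: 0 = 60.62 + 55.020 t − ½(9.81) t².
Solving 4.905 t² − 55.020 t − 60.62 = 0 gives t = [55.020 + √(55.020² + 4·4.905·60.62)] / 9.810 = 12.23 s.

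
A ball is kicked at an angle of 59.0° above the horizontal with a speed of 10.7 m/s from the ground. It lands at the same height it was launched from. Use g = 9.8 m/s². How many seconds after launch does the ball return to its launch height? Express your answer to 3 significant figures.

Vertical component: v_y = 10.7 sin 59.0° = 9.172 m/s.
For a projectile landing at launch height, time of flight is t = 2 v_y / g = 2 × 9.172 / 9.8 = 1.87 s.

1.87 s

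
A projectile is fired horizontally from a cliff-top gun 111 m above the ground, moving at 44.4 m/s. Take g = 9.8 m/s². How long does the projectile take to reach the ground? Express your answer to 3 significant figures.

4.76 s

The horizontal speed doesn't affect the fall. With v_y0 = 0, h = ½ g t².
t = √(2 × 111 / 9.8) = √22.65 = 4.76 s.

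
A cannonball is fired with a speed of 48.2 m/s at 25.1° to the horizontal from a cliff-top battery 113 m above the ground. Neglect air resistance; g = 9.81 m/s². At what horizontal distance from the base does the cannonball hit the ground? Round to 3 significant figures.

Components: v_x = 48.2 cos 25.1° = 43.65 m/s, v_y = 48.2 sin 25.1° = 20.45 m/s.
Vertical: 0 = 113 + 20.45 t − ½(9.81) t² ⇒ 4.905 t² − 20.45 t − 113 = 0.
t = [20.45 + √(418.2 + 2217)] / 9.810 = 7.317 s.
Horizontal: R = v_x · t = 43.65 × 7.317 = 319 m.

319 m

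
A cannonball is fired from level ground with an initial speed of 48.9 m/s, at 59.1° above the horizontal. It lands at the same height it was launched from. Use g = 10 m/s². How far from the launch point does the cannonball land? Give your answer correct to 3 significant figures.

For level ground, R = v₀² sin(2θ) / g.
sin(2 × 59.1°) = sin 118.2° = 0.8813.
R = (48.9)² × 0.8813 / 10 = 211 m.

211 m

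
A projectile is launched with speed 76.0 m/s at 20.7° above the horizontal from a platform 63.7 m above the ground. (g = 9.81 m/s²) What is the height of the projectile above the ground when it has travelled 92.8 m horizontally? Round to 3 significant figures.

90.4 m

v_x = 76.0 cos 20.7° = 71.09 m/s, v_y0 = 76.0 sin 20.7° = 26.86 m/s.
Time to reach x = 92.8 m: t = x / v_x = 92.8 / 71.09 = 1.305 s.
y = 63.7 + v_y0 t − ½ g t² = 63.7 + 26.86×1.305 − 4.905×1.305² = 90.4 m.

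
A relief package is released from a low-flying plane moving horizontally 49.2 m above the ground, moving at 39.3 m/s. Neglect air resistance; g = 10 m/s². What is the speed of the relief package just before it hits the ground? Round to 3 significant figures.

Fall time: t = √(2 × 49.2 / 10) = 3.137 s.
At impact: v_x = 39.3 m/s (unchanged), v_y = g t = 10 × 3.137 = 31.37 m/s.
Speed = √(v_x² + v_y²) = √(1544 + 984.1) = 50.3 m/s.

50.3 m/s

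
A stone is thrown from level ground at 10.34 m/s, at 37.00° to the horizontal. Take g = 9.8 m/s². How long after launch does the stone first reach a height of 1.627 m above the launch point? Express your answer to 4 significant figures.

0.3682 s

v_y0 = 10.34 sin 37.00° = 6.2228 m/s.
Set y = v_y0 t − ½ g t² = 1.627: 4.900 t² − 6.2228 t + 1.627 = 0.
t = [6.2228 ± √(38.723 − 31.889)] / 9.8 = (6.2228 ± 2.6142) / 9.8, giving t = 0.3682 s or t = 0.9017 s.
The stone is on the way up at the first time, so t = 0.3682 s.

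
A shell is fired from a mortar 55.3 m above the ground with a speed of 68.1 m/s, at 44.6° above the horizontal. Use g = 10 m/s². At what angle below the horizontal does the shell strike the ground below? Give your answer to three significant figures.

v_x = 68.1 cos 44.6° = 48.49 m/s.
At impact |v_y| = √(v_y0² + 2 g h) = √(47.82² + 2×10×55.3) = 58.25 m/s.
Angle below horizontal = arctan(|v_y| / v_x) = arctan(58.25 / 48.49) = 50.2°.

50.2°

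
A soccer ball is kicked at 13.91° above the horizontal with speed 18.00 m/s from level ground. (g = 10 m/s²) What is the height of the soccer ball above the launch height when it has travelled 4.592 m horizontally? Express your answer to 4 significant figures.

0.7919 m

v_x = 18.00 cos 13.91° = 17.472 m/s, v_y0 = 18.00 sin 13.91° = 4.3272 m/s.
Time to reach x = 4.592 m: t = x / v_x = 4.592 / 17.472 = 0.26282 s.
y = v_y0 t − ½ g t² = 4.3272×0.26282 − 5.000×0.26282² = 0.7919 m.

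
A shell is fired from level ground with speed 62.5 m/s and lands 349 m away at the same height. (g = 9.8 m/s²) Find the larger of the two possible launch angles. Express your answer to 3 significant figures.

59.4°

Level-ground range: R = v₀² sin(2θ)/g ⇒ sin 2θ = R g / v₀² = 349×9.8/62.5² = 0.8756.
2θ = arcsin(0.8756) = 61.12° or 180° − 61.12° = 118.88°.
So θ = 30.6° or θ = 59.4°.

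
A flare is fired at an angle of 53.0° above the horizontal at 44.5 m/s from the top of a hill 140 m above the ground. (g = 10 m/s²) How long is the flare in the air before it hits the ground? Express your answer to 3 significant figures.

Vertical component: v_y = 44.5 sin 53.0° = 35.54 m/s.
Taking up as positive with launch at y = 140 m, landing at y = 0: 0 = 140 + 35.54 t − ½(10) t².
Solving 5.000 t² − 35.54 t − 140 = 0 gives t = [35.54 + √(35.54² + 4·5.000·140)] / 10.00 = 9.93 s.

9.93 s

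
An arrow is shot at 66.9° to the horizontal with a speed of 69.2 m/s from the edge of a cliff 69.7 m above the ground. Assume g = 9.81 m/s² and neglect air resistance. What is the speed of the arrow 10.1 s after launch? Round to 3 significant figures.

44.6 m/s

v_x = 69.2 cos 66.9° = 27.15 m/s (constant).
v_y(t) = 69.2 sin 66.9° − g t = 63.65 − 9.81 × 10.1 = -35.43 m/s.
Speed = √(v_x² + v_y²) = √(737.1 + 1255) = 44.6 m/s.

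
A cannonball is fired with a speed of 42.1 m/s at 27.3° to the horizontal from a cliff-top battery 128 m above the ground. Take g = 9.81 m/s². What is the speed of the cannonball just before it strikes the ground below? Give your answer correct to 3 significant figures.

v_x = 42.1 cos 27.3° = 37.41 m/s is unchanged throughout.
For the vertical component, v_y² = v_y0² + 2 g h = (19.31)² + 2×9.81×128 = 2884, so |v_y| = 53.70 m/s.
Impact speed = √(v_x² + v_y²) = √(1400 + 2884) = 65.5 m/s.

65.5 m/s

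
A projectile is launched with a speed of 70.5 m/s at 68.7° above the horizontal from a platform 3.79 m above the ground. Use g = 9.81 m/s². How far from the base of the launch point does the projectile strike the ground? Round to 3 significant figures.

Components: v_x = 70.5 cos 68.7° = 25.61 m/s, v_y = 70.5 sin 68.7° = 65.68 m/s.
Vertical: 0 = 3.79 + 65.68 t − ½(9.81) t² ⇒ 4.905 t² − 65.68 t − 3.79 = 0.
t = [65.68 + √(4314 + 74.36)] / 9.810 = 13.45 s.
Horizontal: R = v_x · t = 25.61 × 13.45 = 344 m.

344 m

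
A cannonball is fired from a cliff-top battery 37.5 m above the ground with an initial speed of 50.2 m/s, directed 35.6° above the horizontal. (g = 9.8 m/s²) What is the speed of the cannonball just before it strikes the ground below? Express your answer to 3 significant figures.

57.1 m/s

v_x = 50.2 cos 35.6° = 40.82 m/s is unchanged throughout.
For the vertical component, v_y² = v_y0² + 2 g h = (29.22)² + 2×9.8×37.5 = 1589, so |v_y| = 39.86 m/s.
Impact speed = √(v_x² + v_y²) = √(1666 + 1589) = 57.1 m/s.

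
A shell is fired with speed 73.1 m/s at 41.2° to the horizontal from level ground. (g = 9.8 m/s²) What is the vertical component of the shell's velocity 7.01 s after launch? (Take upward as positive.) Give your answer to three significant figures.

-20.5 m/s

Initial vertical component: v_y0 = 73.1 sin 41.2° = 48.15 m/s.
v_y(t) = v_y0 − g t = 48.15 − 9.8 × 7.01 = -20.5 m/s.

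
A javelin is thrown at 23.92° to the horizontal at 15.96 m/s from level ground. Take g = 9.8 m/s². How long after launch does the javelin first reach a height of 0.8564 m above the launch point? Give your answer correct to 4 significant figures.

0.1492 s

v_y0 = 15.96 sin 23.92° = 6.4712 m/s.
Set y = v_y0 t − ½ g t² = 0.8564: 4.900 t² − 6.4712 t + 0.8564 = 0.
t = [6.4712 ± √(41.876 − 16.785)] / 9.8 = (6.4712 ± 5.0091) / 9.8, giving t = 0.1492 s or t = 1.171 s.
The javelin is on the way up at the first time, so t = 0.1492 s.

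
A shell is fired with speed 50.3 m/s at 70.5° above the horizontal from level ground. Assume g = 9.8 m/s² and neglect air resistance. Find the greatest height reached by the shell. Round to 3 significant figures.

115 m

Vertical component of launch velocity: v_y = 50.3 sin 70.5° = 47.41 m/s.
At the highest point the vertical velocity is zero, so v_y² = 2 g h_max.
h_max = (47.41)² / (2 × 9.8) = 2248 / 19.60 = 115 m.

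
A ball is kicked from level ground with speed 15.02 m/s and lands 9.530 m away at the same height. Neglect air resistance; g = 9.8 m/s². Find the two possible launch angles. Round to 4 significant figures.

Level-ground range: R = v₀² sin(2θ)/g ⇒ sin 2θ = R g / v₀² = 9.530×9.8/15.02² = 0.4140.
2θ = arcsin(0.4140) = 24.456° or 180° − 24.456° = 155.544°.
So θ = 12.23° or θ = 77.77°.

12.23° and 77.77°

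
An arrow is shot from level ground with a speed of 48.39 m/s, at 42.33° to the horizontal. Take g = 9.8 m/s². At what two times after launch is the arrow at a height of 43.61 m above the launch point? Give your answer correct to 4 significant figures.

1.857 s and 4.793 s

v_y0 = 48.39 sin 42.33° = 32.586 m/s.
Set y = v_y0 t − ½ g t² = 43.61: 4.900 t² − 32.586 t + 43.61 = 0.
t = [32.586 ± √(1061.8 − 854.76)] / 9.8 = (32.586 ± 14.389) / 9.8, giving t = 1.857 s or t = 4.793 s.
So the arrow is at 43.61 m at t = 1.857 s (rising) and t = 4.793 s (falling).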